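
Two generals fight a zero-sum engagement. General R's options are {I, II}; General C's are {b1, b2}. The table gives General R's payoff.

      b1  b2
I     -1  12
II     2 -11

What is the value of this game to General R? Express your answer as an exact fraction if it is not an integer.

Row minima: I → -1, II → -11; maximin = -1.
Column maxima: b1 → 2, b2 → 12; minimax = 2.
-1 ≠ 2, so there is no saddle point; optimal play is mixed.
Let General R play I with probability p. Expected payoff against b1: (-1)p + 2(1−p) = −3p + 2; against b2: 12p + (-11)(1−p) = 23p − 11.
Setting these equal: −3p + 2 = 23p − 11 ⇒ −26p = -13 ⇒ p = 1/2, and the value is (-3)·(1/2) + 2 = 1/2.
For General C: with q = P(b1), equating I's and II's payoffs gives −13q + 12 = 13q − 11 ⇒ q = 23/26.

1/2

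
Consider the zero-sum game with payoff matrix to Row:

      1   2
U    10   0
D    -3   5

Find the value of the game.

Row minima: U → 0, D → -3; maximin = 0.
Column maxima: 1 → 10, 2 → 5; minimax = 5.
0 ≠ 5, so there is no saddle point; optimal play is mixed.
Let Row play U with probability p. Expected payoff against 1: 10p + (-3)(1−p) = 13p − 3; against 2: 0p + 5(1−p) = −5p + 5.
Setting these equal: 13p − 3 = −5p + 5 ⇒ 18p = 8 ⇒ p = 4/9, and the value is (13)·(4/9) − 3 = 25/9.
For Column: with q = P(1), equating U's and D's payoffs gives 10q = −8q + 5 ⇒ q = 5/18.

25/9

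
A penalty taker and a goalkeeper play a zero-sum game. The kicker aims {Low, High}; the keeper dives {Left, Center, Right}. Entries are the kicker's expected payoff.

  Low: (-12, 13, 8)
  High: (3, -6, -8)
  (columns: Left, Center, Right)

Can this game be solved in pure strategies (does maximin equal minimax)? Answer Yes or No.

Row minima: Low → -12, High → -8; maximin = -8.
Column maxima: Left → 3, Center → 13, Right → 8; minimax = 3.
-8 ≠ 3, so no pure-strategy equilibrium exists.

No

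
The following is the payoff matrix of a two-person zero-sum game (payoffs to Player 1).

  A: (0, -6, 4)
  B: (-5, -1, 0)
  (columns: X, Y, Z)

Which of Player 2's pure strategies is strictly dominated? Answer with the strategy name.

Z

X holds Player 1's payoff strictly below Z in every row: 0 < 4, -5 < 0.
So Z is strictly dominated for Player 2.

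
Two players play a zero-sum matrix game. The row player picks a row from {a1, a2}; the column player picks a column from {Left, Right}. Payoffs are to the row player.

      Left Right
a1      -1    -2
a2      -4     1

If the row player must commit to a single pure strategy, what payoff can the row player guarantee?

-2

Row minima: a1 → -2, a2 → -4.
The best of these is -2.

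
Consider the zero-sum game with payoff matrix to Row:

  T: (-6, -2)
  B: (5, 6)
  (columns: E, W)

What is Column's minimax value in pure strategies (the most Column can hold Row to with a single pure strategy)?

Column maxima: E → 5, W → 6.
The smallest of these is 5.

5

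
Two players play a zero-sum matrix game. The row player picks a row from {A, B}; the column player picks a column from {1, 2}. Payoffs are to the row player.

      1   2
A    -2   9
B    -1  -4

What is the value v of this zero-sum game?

-17/14

Row minima: A → -2, B → -4; maximin = -2.
Column maxima: 1 → -1, 2 → 9; minimax = -1.
-2 ≠ -1, so there is no saddle point; optimal play is mixed.
Let the row player play A with probability p. Expected payoff against 1: (-2)p + (-1)(1−p) = −p − 1; against 2: 9p + (-4)(1−p) = 13p − 4.
Setting these equal: −p − 1 = 13p − 4 ⇒ −14p = -3 ⇒ p = 3/14, and the value is (-1)·(3/14) − 1 = -17/14.
For the column player: with q = P(1), equating A's and B's payoffs gives −11q + 9 = 3q − 4 ⇒ q = 13/14.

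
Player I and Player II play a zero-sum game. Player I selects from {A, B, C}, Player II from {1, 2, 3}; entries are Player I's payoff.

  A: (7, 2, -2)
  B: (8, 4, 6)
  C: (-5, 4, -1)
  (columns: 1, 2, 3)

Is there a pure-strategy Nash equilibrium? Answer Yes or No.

Yes

Row minima: A → -2, B → 4, C → -5; maximin = 4.
Column maxima: 1 → 8, 2 → 4, 3 → 6; minimax = 4.
maximin = minimax = 4, so a saddle point exists.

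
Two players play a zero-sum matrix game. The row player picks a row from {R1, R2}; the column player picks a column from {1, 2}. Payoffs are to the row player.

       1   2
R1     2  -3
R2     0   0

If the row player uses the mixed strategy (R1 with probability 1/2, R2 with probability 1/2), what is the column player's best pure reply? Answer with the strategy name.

2

If the column player plays 1, the row player's expected payoff is (1/2)·2 + (1/2)·0 = 1.
If the column player plays 2, the row player's expected payoff is (1/2)·(-3) + (1/2)·0 = -3/2.
The column player minimizes the row player's payoff; the smallest is -3/2, so the best response is 2.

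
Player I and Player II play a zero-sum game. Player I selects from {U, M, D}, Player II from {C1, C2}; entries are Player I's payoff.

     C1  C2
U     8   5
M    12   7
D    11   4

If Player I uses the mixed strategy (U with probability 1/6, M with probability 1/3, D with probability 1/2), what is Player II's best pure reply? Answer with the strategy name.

If Player II plays C1, Player I's expected payoff is (1/6)·8 + (1/3)·12 + (1/2)·11 = 65/6.
If Player II plays C2, Player I's expected payoff is (1/6)·5 + (1/3)·7 + (1/2)·4 = 31/6.
Player II minimizes Player I's payoff; the smallest is 31/6, so the best response is C2.

C2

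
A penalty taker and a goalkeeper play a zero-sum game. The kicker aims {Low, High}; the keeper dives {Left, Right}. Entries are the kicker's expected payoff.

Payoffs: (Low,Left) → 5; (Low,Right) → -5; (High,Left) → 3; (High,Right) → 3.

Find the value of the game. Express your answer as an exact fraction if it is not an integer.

Row minima: Low → -5, High → 3; maximin = 3.
Column maxima: Left → 5, Right → 3; minimax = 3.
Since maximin = minimax = 3, there is a saddle point and the value is 3.

3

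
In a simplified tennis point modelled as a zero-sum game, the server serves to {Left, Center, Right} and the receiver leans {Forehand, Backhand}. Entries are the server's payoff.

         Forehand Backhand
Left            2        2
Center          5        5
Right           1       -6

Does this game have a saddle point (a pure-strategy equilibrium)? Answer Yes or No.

Row minima: Left → 2, Center → 5, Right → -6; maximin = 5.
Column maxima: Forehand → 5, Backhand → 5; minimax = 5.
maximin = minimax = 5, so a saddle point exists.

Yes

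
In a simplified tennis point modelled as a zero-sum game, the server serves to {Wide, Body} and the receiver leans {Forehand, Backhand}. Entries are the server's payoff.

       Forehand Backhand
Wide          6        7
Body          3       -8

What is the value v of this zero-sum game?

Row minima: Wide → 6, Body → -8; maximin = 6.
Column maxima: Forehand → 6, Backhand → 7; minimax = 6.
Since maximin = minimax = 6, there is a saddle point and the value is 6.

6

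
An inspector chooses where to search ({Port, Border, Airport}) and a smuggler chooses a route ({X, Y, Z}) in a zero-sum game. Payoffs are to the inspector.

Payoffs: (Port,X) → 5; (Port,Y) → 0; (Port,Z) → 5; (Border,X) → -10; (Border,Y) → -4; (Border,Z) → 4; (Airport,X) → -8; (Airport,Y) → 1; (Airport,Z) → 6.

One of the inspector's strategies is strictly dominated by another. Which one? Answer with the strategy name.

Border

Port gives a strictly higher payoff than Border against every column: 5 > -10, 0 > -4, 5 > 4.
So Border is strictly dominated and the inspector never plays it.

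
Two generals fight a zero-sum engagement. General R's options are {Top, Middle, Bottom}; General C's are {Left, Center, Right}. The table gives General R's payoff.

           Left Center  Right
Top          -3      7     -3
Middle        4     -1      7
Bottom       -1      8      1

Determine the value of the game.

Row minima: Top → -3, Middle → -1, Bottom → -1; maximin = -1.
Column maxima: Left → 4, Center → 8, Right → 7; minimax = 4.
-1 ≠ 4, so there is no saddle point; optimal play is mixed.
Top is strictly dominated by Bottom, so General R never plays it.
With Top eliminated, Right is strictly dominated by Left (it gives General R strictly more in every remaining row), so General C never plays it.
On the remaining 2×2 (Middle, Bottom vs Left, Center):
Let General R play Middle with probability p. Expected payoff against Left: 4p + (-1)(1−p) = 5p − 1; against Center: (-1)p + 8(1−p) = −9p + 8.
Setting these equal: 5p − 1 = −9p + 8 ⇒ 14p = 9 ⇒ p = 9/14, and the value is (5)·(9/14) − 1 = 31/14.
For General C: with q = P(Left), equating Middle's and Bottom's payoffs gives 5q − 1 = −9q + 8 ⇒ q = 9/14.

31/14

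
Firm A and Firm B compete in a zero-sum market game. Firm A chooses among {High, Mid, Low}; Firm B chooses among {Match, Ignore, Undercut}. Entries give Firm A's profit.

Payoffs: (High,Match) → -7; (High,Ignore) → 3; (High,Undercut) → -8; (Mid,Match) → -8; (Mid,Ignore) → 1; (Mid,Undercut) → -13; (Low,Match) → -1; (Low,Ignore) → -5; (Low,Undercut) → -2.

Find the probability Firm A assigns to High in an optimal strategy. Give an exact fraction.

Row minima: High → -8, Mid → -13, Low → -5; maximin = -5.
Column maxima: Match → -1, Ignore → 3, Undercut → -2; minimax = -2.
-5 ≠ -2, so there is no saddle point; optimal play is mixed.
Mid is strictly dominated by High, so Firm A never plays it.
Match is strictly dominated by Undercut (it gives Firm A strictly more in every row), so Firm B never plays it.
On the remaining 2×2 (High, Low vs Ignore, Undercut):
Let Firm A play High with probability p. Expected payoff against Ignore: 3p + (-5)(1−p) = 8p − 5; against Undercut: (-8)p + (-2)(1−p) = −6p − 2.
Setting these equal: 8p − 5 = −6p − 2 ⇒ 14p = 3 ⇒ p = 3/14, and the value is (8)·(3/14) − 5 = -23/7.
For Firm B: with q = P(Ignore), equating High's and Low's payoffs gives 11q − 8 = −3q − 2 ⇒ q = 3/7.

3/14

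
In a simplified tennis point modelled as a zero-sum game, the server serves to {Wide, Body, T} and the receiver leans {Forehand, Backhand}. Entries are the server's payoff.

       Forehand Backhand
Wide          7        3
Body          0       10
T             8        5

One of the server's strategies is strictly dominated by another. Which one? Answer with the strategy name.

T gives a strictly higher payoff than Wide against every column: 8 > 7, 5 > 3.
So Wide is strictly dominated and the server never plays it.

Wide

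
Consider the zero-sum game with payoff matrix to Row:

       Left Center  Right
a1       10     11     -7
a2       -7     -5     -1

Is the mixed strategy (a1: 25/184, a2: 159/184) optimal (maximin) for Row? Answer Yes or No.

No

Against Left this mix gives (25/184)·10 + (159/184)·(-7) = -863/184.
Against Center this mix gives (25/184)·11 + (159/184)·(-5) = -65/23.
Against Right this mix gives (25/184)·(-7) + (159/184)·(-1) = -167/92.
Column will play Left, holding Row to -863/184. Shifting weight toward the row that does better against Left would raise this floor (the equalizing mix achieves -59/23 against both Left and Right), so the proposed strategy is not optimal.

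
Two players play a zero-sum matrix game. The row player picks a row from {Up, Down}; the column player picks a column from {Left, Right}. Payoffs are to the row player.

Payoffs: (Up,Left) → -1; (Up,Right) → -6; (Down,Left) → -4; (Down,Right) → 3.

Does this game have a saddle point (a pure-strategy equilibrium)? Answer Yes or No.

No

Row minima: Up → -6, Down → -4; maximin = -4.
Column maxima: Left → -1, Right → 3; minimax = -1.
-4 ≠ -1, so no pure-strategy equilibrium exists.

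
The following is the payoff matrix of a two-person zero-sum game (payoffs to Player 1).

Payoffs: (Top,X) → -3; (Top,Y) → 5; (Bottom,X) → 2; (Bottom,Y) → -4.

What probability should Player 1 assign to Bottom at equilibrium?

4/7

Row minima: Top → -3, Bottom → -4; maximin = -3.
Column maxima: X → 2, Y → 5; minimax = 2.
-3 ≠ 2, so there is no saddle point; optimal play is mixed.
Let Player 1 play Top with probability p. Expected payoff against X: (-3)p + 2(1−p) = −5p + 2; against Y: 5p + (-4)(1−p) = 9p − 4.
Setting these equal: −5p + 2 = 9p − 4 ⇒ −14p = -6 ⇒ p = 3/7, and the value is (-5)·(3/7) + 2 = -1/7.
For Player 2: with q = P(X), equating Top's and Bottom's payoffs gives −8q + 5 = 6q − 4 ⇒ q = 9/14.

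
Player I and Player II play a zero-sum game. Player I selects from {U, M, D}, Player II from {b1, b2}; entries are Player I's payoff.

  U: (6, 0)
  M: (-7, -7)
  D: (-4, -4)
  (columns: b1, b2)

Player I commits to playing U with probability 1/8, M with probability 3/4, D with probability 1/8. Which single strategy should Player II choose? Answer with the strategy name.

b2

If Player II plays b1, Player I's expected payoff is (1/8)·6 + (3/4)·(-7) + (1/8)·(-4) = -5.
If Player II plays b2, Player I's expected payoff is (1/8)·0 + (3/4)·(-7) + (1/8)·(-4) = -23/4.
Player II minimizes Player I's payoff; the smallest is -23/4, so the best response is b2.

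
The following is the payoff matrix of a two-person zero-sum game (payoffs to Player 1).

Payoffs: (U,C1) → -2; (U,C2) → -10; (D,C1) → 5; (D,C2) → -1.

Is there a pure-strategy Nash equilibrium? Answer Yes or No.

Yes

Row minima: U → -10, D → -1; maximin = -1.
Column maxima: C1 → 5, C2 → -1; minimax = -1.
maximin = minimax = -1, so a saddle point exists.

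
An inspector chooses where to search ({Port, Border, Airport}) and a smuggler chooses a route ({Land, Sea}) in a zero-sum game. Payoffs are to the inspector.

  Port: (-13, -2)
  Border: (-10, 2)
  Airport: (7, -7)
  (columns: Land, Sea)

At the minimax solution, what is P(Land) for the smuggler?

Row minima: Port → -13, Border → -10, Airport → -7; maximin = -7.
Column maxima: Land → 7, Sea → 2; minimax = 2.
-7 ≠ 2, so there is no saddle point; optimal play is mixed.
Port is strictly dominated by Border, so the inspector never plays it.
On the remaining 2×2 (Border, Airport vs Land, Sea):
Let the inspector play Border with probability p. Expected payoff against Land: (-10)p + 7(1−p) = −17p + 7; against Sea: 2p + (-7)(1−p) = 9p − 7.
Setting these equal: −17p + 7 = 9p − 7 ⇒ −26p = -14 ⇒ p = 7/13, and the value is (-17)·(7/13) + 7 = -28/13.
For the smuggler: with q = P(Land), equating Border's and Airport's payoffs gives −12q + 2 = 14q − 7 ⇒ q = 9/26.

9/26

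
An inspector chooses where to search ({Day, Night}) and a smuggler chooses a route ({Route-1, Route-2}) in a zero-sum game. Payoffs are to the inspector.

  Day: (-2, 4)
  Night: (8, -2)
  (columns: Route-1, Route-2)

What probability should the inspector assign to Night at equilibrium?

3/8

Row minima: Day → -2, Night → -2; maximin = -2.
Column maxima: Route-1 → 8, Route-2 → 4; minimax = 4.
-2 ≠ 4, so there is no saddle point; optimal play is mixed.
Let the inspector play Day with probability p. Expected payoff against Route-1: (-2)p + 8(1−p) = −10p + 8; against Route-2: 4p + (-2)(1−p) = 6p − 2.
Setting these equal: −10p + 8 = 6p − 2 ⇒ −16p = -10 ⇒ p = 5/8, and the value is (-10)·(5/8) + 8 = 7/4.
For the smuggler: with q = P(Route-1), equating Day's and Night's payoffs gives −6q + 4 = 10q − 2 ⇒ q = 3/8.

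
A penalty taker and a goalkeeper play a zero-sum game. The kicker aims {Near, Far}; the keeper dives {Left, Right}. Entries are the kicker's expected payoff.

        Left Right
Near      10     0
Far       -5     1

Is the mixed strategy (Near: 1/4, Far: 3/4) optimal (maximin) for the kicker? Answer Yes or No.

No

Against Left this mix gives (1/4)·10 + (3/4)·(-5) = -5/4.
Against Right this mix gives (1/4)·0 + (3/4)·1 = 3/4.
The keeper will play Left, holding the kicker to -5/4. Shifting weight toward the row that does better against Left would raise this floor (the equalizing mix achieves 5/8 against both Left and Right), so the proposed strategy is not optimal.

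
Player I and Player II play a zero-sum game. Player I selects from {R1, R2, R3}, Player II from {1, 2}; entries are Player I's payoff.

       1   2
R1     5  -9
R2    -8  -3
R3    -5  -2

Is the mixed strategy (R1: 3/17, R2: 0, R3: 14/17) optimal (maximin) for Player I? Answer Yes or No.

Against 1 this mix gives (3/17)·5 + (14/17)·(-5) = -55/17.
Against 2 this mix gives (3/17)·(-9) + (14/17)·(-2) = -55/17.
All of Player II's active replies (1, 2) yield -55/17, and no column does worse for Player I. The mix makes Player II indifferent and guarantees -55/17, so it is optimal.

Yes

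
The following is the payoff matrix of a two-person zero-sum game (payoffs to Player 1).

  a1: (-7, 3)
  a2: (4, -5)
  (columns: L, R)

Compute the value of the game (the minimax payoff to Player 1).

-23/19

Row minima: a1 → -7, a2 → -5; maximin = -5.
Column maxima: L → 4, R → 3; minimax = 3.
-5 ≠ 3, so there is no saddle point; optimal play is mixed.
Let Player 1 play a1 with probability p. Expected payoff against L: (-7)p + 4(1−p) = −11p + 4; against R: 3p + (-5)(1−p) = 8p − 5.
Setting these equal: −11p + 4 = 8p − 5 ⇒ −19p = -9 ⇒ p = 9/19, and the value is (-11)·(9/19) + 4 = -23/19.
For Player 2: with q = P(L), equating a1's and a2's payoffs gives −10q + 3 = 9q − 5 ⇒ q = 8/19.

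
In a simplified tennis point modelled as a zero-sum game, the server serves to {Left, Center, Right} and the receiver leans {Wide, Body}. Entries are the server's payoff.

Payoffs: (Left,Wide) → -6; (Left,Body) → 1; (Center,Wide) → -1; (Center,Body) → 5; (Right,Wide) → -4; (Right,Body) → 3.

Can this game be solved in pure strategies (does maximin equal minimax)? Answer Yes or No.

Row minima: Left → -6, Center → -1, Right → -4; maximin = -1.
Column maxima: Wide → -1, Body → 5; minimax = -1.
maximin = minimax = -1, so a saddle point exists.

Yes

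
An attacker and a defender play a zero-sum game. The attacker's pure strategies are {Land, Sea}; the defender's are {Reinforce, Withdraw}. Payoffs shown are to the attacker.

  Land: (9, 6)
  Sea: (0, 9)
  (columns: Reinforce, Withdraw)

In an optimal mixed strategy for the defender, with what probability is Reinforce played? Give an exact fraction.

1/4

Row minima: Land → 6, Sea → 0; maximin = 6.
Column maxima: Reinforce → 9, Withdraw → 9; minimax = 9.
6 ≠ 9, so there is no saddle point; optimal play is mixed.
Let the attacker play Land with probability p. Expected payoff against Reinforce: 9p + 0(1−p) = 9p; against Withdraw: 6p + 9(1−p) = −3p + 9.
Setting these equal: 9p = −3p + 9 ⇒ 12p = 9 ⇒ p = 3/4, and the value is (9)·(3/4) = 27/4.
For the defender: with q = P(Reinforce), equating Land's and Sea's payoffs gives 3q + 6 = −9q + 9 ⇒ q = 1/4.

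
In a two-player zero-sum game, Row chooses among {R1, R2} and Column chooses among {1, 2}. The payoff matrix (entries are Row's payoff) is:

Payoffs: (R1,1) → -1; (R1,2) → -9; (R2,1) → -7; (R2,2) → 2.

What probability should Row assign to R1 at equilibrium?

9/17

Row minima: R1 → -9, R2 → -7; maximin = -7.
Column maxima: 1 → -1, 2 → 2; minimax = -1.
-7 ≠ -1, so there is no saddle point; optimal play is mixed.
Let Row play R1 with probability p. Expected payoff against 1: (-1)p + (-7)(1−p) = 6p − 7; against 2: (-9)p + 2(1−p) = −11p + 2.
Setting these equal: 6p − 7 = −11p + 2 ⇒ 17p = 9 ⇒ p = 9/17, and the value is (6)·(9/17) − 7 = -65/17.
For Column: with q = P(1), equating R1's and R2's payoffs gives 8q − 9 = −9q + 2 ⇒ q = 11/17.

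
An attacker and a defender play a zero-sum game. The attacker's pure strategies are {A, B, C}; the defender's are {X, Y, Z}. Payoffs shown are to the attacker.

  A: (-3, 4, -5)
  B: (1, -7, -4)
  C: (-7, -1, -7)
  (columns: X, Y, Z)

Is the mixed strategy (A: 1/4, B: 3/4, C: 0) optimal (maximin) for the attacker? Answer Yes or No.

Against X this mix gives (1/4)·(-3) + (3/4)·1 = 0.
Against Y this mix gives (1/4)·4 + (3/4)·(-7) = -17/4.
Against Z this mix gives (1/4)·(-5) + (3/4)·(-4) = -17/4.
All of the defender's active replies (Y, Z) yield -17/4, and no column does worse for the attacker. The mix makes the defender indifferent and guarantees -17/4, so it is optimal.

Yes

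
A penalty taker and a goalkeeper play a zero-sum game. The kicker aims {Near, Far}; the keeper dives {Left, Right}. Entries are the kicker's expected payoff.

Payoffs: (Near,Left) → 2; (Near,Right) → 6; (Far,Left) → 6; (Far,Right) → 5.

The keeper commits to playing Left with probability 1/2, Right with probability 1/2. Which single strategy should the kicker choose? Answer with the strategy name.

Expected payoff of Near: (1/2)·2 + (1/2)·6 = 4.
Expected payoff of Far: (1/2)·6 + (1/2)·5 = 11/2.
The largest is 11/2, so the kicker's best response is Far.

Far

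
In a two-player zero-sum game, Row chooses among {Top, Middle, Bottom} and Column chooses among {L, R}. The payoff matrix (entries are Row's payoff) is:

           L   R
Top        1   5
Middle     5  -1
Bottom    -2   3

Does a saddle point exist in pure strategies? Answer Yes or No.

No

Row minima: Top → 1, Middle → -1, Bottom → -2; maximin = 1.
Column maxima: L → 5, R → 5; minimax = 5.
1 ≠ 5, so no pure-strategy equilibrium exists.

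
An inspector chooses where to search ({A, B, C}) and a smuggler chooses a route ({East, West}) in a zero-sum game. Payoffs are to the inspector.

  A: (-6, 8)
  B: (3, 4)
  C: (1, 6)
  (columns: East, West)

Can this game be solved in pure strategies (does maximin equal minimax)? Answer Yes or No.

Row minima: A → -6, B → 3, C → 1; maximin = 3.
Column maxima: East → 3, West → 8; minimax = 3.
maximin = minimax = 3, so a saddle point exists.

Yes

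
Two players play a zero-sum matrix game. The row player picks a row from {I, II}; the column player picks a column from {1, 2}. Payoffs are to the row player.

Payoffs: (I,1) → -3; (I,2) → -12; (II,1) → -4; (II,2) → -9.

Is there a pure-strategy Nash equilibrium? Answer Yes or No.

Row minima: I → -12, II → -9; maximin = -9.
Column maxima: 1 → -3, 2 → -9; minimax = -9.
maximin = minimax = -9, so a saddle point exists.

Yes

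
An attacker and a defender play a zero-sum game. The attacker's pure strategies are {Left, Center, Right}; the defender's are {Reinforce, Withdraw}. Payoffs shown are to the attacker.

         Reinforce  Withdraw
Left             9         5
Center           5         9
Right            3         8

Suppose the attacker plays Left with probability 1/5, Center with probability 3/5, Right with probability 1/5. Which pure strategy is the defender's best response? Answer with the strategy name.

Reinforce

If the defender plays Reinforce, the attacker's expected payoff is (1/5)·9 + (3/5)·5 + (1/5)·3 = 27/5.
If the defender plays Withdraw, the attacker's expected payoff is (1/5)·5 + (3/5)·9 + (1/5)·8 = 8.
The defender minimizes the attacker's payoff; the smallest is 27/5, so the best response is Reinforce.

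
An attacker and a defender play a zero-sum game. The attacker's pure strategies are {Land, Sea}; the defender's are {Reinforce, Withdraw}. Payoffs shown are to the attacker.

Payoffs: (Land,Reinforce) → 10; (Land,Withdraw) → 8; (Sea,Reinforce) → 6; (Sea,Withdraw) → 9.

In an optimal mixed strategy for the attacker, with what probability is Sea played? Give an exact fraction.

Row minima: Land → 8, Sea → 6; maximin = 8.
Column maxima: Reinforce → 10, Withdraw → 9; minimax = 9.
8 ≠ 9, so there is no saddle point; optimal play is mixed.
Let the attacker play Land with probability p. Expected payoff against Reinforce: 10p + 6(1−p) = 4p + 6; against Withdraw: 8p + 9(1−p) = −p + 9.
Setting these equal: 4p + 6 = −p + 9 ⇒ 5p = 3 ⇒ p = 3/5, and the value is (4)·(3/5) + 6 = 42/5.
For the defender: with q = P(Reinforce), equating Land's and Sea's payoffs gives 2q + 8 = −3q + 9 ⇒ q = 1/5.

2/5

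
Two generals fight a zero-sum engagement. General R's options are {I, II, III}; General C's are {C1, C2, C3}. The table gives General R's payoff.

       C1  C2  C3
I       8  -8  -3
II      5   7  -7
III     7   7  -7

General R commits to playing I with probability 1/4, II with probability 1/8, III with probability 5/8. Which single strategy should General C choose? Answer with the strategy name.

If General C plays C1, General R's expected payoff is (1/4)·8 + (1/8)·5 + (5/8)·7 = 7.
If General C plays C2, General R's expected payoff is (1/4)·(-8) + (1/8)·7 + (5/8)·7 = 13/4.
If General C plays C3, General R's expected payoff is (1/4)·(-3) + (1/8)·(-7) + (5/8)·(-7) = -6.
General C minimizes General R's payoff; the smallest is -6, so the best response is C3.

C3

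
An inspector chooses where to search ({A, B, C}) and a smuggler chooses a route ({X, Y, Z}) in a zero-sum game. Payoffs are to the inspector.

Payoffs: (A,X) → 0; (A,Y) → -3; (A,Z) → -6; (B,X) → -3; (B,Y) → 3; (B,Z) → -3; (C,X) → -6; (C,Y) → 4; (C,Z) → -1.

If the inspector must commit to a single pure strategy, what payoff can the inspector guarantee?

Row minima: A → -6, B → -3, C → -6.
The best of these is -3.

-3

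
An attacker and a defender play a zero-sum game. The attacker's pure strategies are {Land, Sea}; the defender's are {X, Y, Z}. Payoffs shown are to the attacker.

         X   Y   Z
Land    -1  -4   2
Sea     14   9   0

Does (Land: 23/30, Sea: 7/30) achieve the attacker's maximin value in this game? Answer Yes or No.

No

Against X this mix gives (23/30)·(-1) + (7/30)·14 = 5/2.
Against Y this mix gives (23/30)·(-4) + (7/30)·9 = -29/30.
Against Z this mix gives (23/30)·2 + (7/30)·0 = 23/15.
The defender will play Y, holding the attacker to -29/30. Shifting weight toward the row that does better against Y would raise this floor (the equalizing mix achieves 6/5 against both Y and Z), so the proposed strategy is not optimal.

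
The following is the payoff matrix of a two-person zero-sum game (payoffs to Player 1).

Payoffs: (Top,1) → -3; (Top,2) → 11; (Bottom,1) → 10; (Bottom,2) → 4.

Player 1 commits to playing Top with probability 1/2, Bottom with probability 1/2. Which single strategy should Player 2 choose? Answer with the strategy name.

1

If Player 2 plays 1, Player 1's expected payoff is (1/2)·(-3) + (1/2)·10 = 7/2.
If Player 2 plays 2, Player 1's expected payoff is (1/2)·11 + (1/2)·4 = 15/2.
Player 2 minimizes Player 1's payoff; the smallest is 7/2, so the best response is 1.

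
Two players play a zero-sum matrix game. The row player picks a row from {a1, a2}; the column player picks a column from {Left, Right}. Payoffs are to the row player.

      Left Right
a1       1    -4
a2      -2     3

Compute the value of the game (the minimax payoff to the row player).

Row minima: a1 → -4, a2 → -2; maximin = -2.
Column maxima: Left → 1, Right → 3; minimax = 1.
-2 ≠ 1, so there is no saddle point; optimal play is mixed.
Let the row player play a1 with probability p. Expected payoff against Left: 1p + (-2)(1−p) = 3p − 2; against Right: (-4)p + 3(1−p) = −7p + 3.
Setting these equal: 3p − 2 = −7p + 3 ⇒ 10p = 5 ⇒ p = 1/2, and the value is (3)·(1/2) − 2 = -1/2.
For the column player: with q = P(Left), equating a1's and a2's payoffs gives 5q − 4 = −5q + 3 ⇒ q = 7/10.

-1/2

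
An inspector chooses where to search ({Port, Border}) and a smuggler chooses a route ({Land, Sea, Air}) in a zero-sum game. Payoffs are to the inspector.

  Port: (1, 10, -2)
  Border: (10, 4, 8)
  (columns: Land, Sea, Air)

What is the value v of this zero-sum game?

11/2

Row minima: Port → -2, Border → 4; maximin = 4.
Column maxima: Land → 10, Sea → 10, Air → 8; minimax = 8.
4 ≠ 8, so there is no saddle point; optimal play is mixed.
Land is strictly dominated by Air (it gives the inspector strictly more in every row), so the smuggler never plays it.
On the remaining 2×2 (Port, Border vs Sea, Air):
Let the inspector play Port with probability p. Expected payoff against Sea: 10p + 4(1−p) = 6p + 4; against Air: (-2)p + 8(1−p) = −10p + 8.
Setting these equal: 6p + 4 = −10p + 8 ⇒ 16p = 4 ⇒ p = 1/4, and the value is (6)·(1/4) + 4 = 11/2.
For the smuggler: with q = P(Sea), equating Port's and Border's payoffs gives 12q − 2 = −4q + 8 ⇒ q = 5/8.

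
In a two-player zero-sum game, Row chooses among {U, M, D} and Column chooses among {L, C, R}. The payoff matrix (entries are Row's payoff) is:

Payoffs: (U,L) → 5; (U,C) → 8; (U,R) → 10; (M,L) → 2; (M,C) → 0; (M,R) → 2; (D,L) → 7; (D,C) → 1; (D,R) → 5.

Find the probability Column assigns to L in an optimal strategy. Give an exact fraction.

Row minima: U → 5, M → 0, D → 1; maximin = 5.
Column maxima: L → 7, C → 8, R → 10; minimax = 7.
5 ≠ 7, so there is no saddle point; optimal play is mixed.
M is strictly dominated by U, so Row never plays it.
R is strictly dominated by C (it gives Row strictly more in every row), so Column never plays it.
On the remaining 2×2 (U, D vs L, C):
Let Row play U with probability p. Expected payoff against L: 5p + 7(1−p) = −2p + 7; against C: 8p + 1(1−p) = 7p + 1.
Setting these equal: −2p + 7 = 7p + 1 ⇒ −9p = -6 ⇒ p = 2/3, and the value is (-2)·(2/3) + 7 = 17/3.
For Column: with q = P(L), equating U's and D's payoffs gives −3q + 8 = 6q + 1 ⇒ q = 7/9.

7/9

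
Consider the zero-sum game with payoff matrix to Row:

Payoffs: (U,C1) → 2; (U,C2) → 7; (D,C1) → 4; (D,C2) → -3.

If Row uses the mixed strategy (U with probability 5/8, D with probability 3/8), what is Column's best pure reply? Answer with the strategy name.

C1

If Column plays C1, Row's expected payoff is (5/8)·2 + (3/8)·4 = 11/4.
If Column plays C2, Row's expected payoff is (5/8)·7 + (3/8)·(-3) = 13/4.
Column minimizes Row's payoff; the smallest is 11/4, so the best response is C1.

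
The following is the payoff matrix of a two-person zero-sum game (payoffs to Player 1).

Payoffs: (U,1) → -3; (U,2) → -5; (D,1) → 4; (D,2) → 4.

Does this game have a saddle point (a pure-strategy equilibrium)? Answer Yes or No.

Yes

Row minima: U → -5, D → 4; maximin = 4.
Column maxima: 1 → 4, 2 → 4; minimax = 4.
maximin = minimax = 4, so a saddle point exists.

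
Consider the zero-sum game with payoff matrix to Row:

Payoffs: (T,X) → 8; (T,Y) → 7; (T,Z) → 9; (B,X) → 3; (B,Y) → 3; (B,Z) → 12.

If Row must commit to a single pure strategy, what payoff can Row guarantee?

Row minima: T → 7, B → 3.
The best of these is 7.

7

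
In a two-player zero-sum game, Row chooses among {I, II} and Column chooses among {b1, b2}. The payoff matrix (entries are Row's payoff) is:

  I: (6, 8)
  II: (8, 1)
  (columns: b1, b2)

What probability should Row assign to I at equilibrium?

Row minima: I → 6, II → 1; maximin = 6.
Column maxima: b1 → 8, b2 → 8; minimax = 8.
6 ≠ 8, so there is no saddle point; optimal play is mixed.
Let Row play I with probability p. Expected payoff against b1: 6p + 8(1−p) = −2p + 8; against b2: 8p + 1(1−p) = 7p + 1.
Setting these equal: −2p + 8 = 7p + 1 ⇒ −9p = -7 ⇒ p = 7/9, and the value is (-2)·(7/9) + 8 = 58/9.
For Column: with q = P(b1), equating I's and II's payoffs gives −2q + 8 = 7q + 1 ⇒ q = 7/9.

7/9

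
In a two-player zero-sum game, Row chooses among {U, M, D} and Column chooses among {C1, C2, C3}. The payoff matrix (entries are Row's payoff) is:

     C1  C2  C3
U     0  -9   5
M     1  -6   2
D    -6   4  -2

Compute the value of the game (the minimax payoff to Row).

-32/17

Row minima: U → -9, M → -6, D → -6; maximin = -6.
Column maxima: C1 → 1, C2 → 4, C3 → 5; minimax = 1.
-6 ≠ 1, so there is no saddle point; optimal play is mixed.
C3 is strictly dominated by C1 (it gives Row strictly more in every row), so Column never plays it.
With C3 eliminated, U is strictly dominated by M (M gives Row strictly more in every remaining column), so Row never plays it.
On the remaining 2×2 (M, D vs C1, C2):
Let Row play M with probability p. Expected payoff against C1: 1p + (-6)(1−p) = 7p − 6; against C2: (-6)p + 4(1−p) = −10p + 4.
Setting these equal: 7p − 6 = −10p + 4 ⇒ 17p = 10 ⇒ p = 10/17, and the value is (7)·(10/17) − 6 = -32/17.
For Column: with q = P(C1), equating M's and D's payoffs gives 7q − 6 = −10q + 4 ⇒ q = 10/17.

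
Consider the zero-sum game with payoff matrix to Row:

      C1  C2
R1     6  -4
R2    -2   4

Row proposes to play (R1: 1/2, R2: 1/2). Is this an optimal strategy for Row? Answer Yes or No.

No

Against C1 this mix gives (1/2)·6 + (1/2)·(-2) = 2.
Against C2 this mix gives (1/2)·(-4) + (1/2)·4 = 0.
Column will play C2, holding Row to 0. Shifting weight toward the row that does better against C2 would raise this floor (the equalizing mix achieves 1 against both C2 and C1), so the proposed strategy is not optimal.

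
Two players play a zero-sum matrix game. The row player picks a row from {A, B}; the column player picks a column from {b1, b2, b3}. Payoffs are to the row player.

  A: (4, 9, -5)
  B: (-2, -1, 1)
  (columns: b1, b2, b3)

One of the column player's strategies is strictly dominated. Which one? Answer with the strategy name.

b1 holds the row player's payoff strictly below b2 in every row: 4 < 9, -2 < -1.
So b2 is strictly dominated for the column player.

b2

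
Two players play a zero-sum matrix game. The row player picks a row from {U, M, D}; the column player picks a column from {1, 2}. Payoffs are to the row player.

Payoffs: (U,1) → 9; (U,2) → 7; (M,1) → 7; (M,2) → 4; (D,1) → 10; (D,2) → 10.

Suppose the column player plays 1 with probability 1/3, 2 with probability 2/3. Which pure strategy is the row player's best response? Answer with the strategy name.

D

Expected payoff of U: (1/3)·9 + (2/3)·7 = 23/3.
Expected payoff of M: (1/3)·7 + (2/3)·4 = 5.
Expected payoff of D: (1/3)·10 + (2/3)·10 = 10.
The largest is 10, so the row player's best response is D.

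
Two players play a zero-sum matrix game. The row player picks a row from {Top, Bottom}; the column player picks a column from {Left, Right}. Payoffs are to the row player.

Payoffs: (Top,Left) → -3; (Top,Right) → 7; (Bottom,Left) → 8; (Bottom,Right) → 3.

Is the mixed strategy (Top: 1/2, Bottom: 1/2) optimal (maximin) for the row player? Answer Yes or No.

No

Against Left this mix gives (1/2)·(-3) + (1/2)·8 = 5/2.
Against Right this mix gives (1/2)·7 + (1/2)·3 = 5.
The column player will play Left, holding the row player to 5/2. Shifting weight toward the row that does better against Left would raise this floor (the equalizing mix achieves 13/3 against both Left and Right), so the proposed strategy is not optimal.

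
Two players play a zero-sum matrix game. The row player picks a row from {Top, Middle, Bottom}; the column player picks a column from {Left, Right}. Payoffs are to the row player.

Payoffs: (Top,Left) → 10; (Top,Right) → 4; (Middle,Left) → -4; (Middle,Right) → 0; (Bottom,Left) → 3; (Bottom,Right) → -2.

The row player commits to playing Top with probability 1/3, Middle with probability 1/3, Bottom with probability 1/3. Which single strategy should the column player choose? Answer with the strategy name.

Right

If the column player plays Left, the row player's expected payoff is (1/3)·10 + (1/3)·(-4) + (1/3)·3 = 3.
If the column player plays Right, the row player's expected payoff is (1/3)·4 + (1/3)·0 + (1/3)·(-2) = 2/3.
The column player minimizes the row player's payoff; the smallest is 2/3, so the best response is Right.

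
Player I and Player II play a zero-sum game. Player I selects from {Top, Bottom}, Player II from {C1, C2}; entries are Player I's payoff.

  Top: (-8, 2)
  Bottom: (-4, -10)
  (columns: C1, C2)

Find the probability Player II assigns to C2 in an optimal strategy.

Row minima: Top → -8, Bottom → -10; maximin = -8.
Column maxima: C1 → -4, C2 → 2; minimax = -4.
-8 ≠ -4, so there is no saddle point; optimal play is mixed.
Let Player I play Top with probability p. Expected payoff against C1: (-8)p + (-4)(1−p) = −4p − 4; against C2: 2p + (-10)(1−p) = 12p − 10.
Setting these equal: −4p − 4 = 12p − 10 ⇒ −16p = -6 ⇒ p = 3/8, and the value is (-4)·(3/8) − 4 = -11/2.
For Player II: with q = P(C1), equating Top's and Bottom's payoffs gives −10q + 2 = 6q − 10 ⇒ q = 3/4.

1/4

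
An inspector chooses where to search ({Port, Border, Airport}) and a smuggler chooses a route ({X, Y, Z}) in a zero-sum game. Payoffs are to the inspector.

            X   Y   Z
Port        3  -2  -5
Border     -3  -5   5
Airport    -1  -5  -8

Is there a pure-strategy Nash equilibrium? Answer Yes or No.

Row minima: Port → -5, Border → -5, Airport → -8; maximin = -5.
Column maxima: X → 3, Y → -2, Z → 5; minimax = -2.
-5 ≠ -2, so no pure-strategy equilibrium exists.

No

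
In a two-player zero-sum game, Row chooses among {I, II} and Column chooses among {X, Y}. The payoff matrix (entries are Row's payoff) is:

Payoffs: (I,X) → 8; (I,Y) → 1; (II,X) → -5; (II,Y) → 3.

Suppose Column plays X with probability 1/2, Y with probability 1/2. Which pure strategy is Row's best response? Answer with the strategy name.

Expected payoff of I: (1/2)·8 + (1/2)·1 = 9/2.
Expected payoff of II: (1/2)·(-5) + (1/2)·3 = -1.
The largest is 9/2, so Row's best response is I.

I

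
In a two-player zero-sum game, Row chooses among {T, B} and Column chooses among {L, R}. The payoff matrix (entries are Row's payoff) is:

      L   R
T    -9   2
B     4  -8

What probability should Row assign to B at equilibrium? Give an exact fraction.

11/23

Row minima: T → -9, B → -8; maximin = -8.
Column maxima: L → 4, R → 2; minimax = 2.
-8 ≠ 2, so there is no saddle point; optimal play is mixed.
Let Row play T with probability p. Expected payoff against L: (-9)p + 4(1−p) = −13p + 4; against R: 2p + (-8)(1−p) = 10p − 8.
Setting these equal: −13p + 4 = 10p − 8 ⇒ −23p = -12 ⇒ p = 12/23, and the value is (-13)·(12/23) + 4 = -64/23.
For Column: with q = P(L), equating T's and B's payoffs gives −11q + 2 = 12q − 8 ⇒ q = 10/23.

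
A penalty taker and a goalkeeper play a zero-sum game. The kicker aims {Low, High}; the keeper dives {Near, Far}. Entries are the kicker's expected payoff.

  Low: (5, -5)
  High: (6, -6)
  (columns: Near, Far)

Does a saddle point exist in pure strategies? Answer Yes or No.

Yes

Row minima: Low → -5, High → -6; maximin = -5.
Column maxima: Near → 6, Far → -5; minimax = -5.
maximin = minimax = -5, so a saddle point exists.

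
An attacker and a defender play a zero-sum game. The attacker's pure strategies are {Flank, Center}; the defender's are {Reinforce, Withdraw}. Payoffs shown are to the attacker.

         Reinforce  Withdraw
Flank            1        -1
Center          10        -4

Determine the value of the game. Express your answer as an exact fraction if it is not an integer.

-1

Row minima: Flank → -1, Center → -4; maximin = -1.
Column maxima: Reinforce → 10, Withdraw → -1; minimax = -1.
Since maximin = minimax = -1, there is a saddle point and the value is -1.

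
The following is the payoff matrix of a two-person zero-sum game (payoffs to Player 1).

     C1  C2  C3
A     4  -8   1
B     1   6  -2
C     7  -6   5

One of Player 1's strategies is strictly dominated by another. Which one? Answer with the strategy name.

A

C gives a strictly higher payoff than A against every column: 7 > 4, -6 > -8, 5 > 1.
So A is strictly dominated and Player 1 never plays it.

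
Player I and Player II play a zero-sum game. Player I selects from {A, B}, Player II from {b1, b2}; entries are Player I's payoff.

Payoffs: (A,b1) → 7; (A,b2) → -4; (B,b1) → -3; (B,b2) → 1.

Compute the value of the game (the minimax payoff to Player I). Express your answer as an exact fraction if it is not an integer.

-1/3

Row minima: A → -4, B → -3; maximin = -3.
Column maxima: b1 → 7, b2 → 1; minimax = 1.
-3 ≠ 1, so there is no saddle point; optimal play is mixed.
Let Player I play A with probability p. Expected payoff against b1: 7p + (-3)(1−p) = 10p − 3; against b2: (-4)p + 1(1−p) = −5p + 1.
Setting these equal: 10p − 3 = −5p + 1 ⇒ 15p = 4 ⇒ p = 4/15, and the value is (10)·(4/15) − 3 = -1/3.
For Player II: with q = P(b1), equating A's and B's payoffs gives 11q − 4 = −4q + 1 ⇒ q = 1/3.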